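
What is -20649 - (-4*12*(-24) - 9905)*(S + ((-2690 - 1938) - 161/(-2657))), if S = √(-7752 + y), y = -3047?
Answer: -107685559948/2657 + 8753*I*√10799 ≈ -4.0529e+7 + 9.096e+5*I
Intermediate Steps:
S = I*√10799 (S = √(-7752 - 3047) = √(-10799) = I*√10799 ≈ 103.92*I)
-20649 - (-4*12*(-24) - 9905)*(S + ((-2690 - 1938) - 161/(-2657))) = -20649 - (-4*12*(-24) - 9905)*(I*√10799 + ((-2690 - 1938) - 161/(-2657))) = -20649 - (-48*(-24) - 9905)*(I*√10799 + (-4628 - 161*(-1/2657))) = -20649 - (1152 - 9905)*(I*√10799 + (-4628 + 161/2657)) = -20649 - (-8753)*(I*√10799 - 12296435/2657) = -20649 - (-8753)*(-12296435/2657 + I*√10799) = -20649 - (107630695555/2657 - 8753*I*√10799) = -20649 + (-107630695555/2657 + 8753*I*√10799) = -107685559948/2657 + 8753*I*√10799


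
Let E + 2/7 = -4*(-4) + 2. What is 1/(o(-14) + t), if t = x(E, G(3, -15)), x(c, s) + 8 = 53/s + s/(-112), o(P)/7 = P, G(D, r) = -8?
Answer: -56/6303 ≈ -0.0088847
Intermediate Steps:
E = 124/7 (E = -2/7 + (-4*(-4) + 2) = -2/7 + (16 + 2) = -2/7 + 18 = 124/7 ≈ 17.714)
o(P) = 7*P
x(c, s) = -8 + 53/s - s/112 (x(c, s) = -8 + (53/s + s/(-112)) = -8 + (53/s + s*(-1/112)) = -8 + (53/s - s/112) = -8 + 53/s - s/112)
t = -815/56 (t = -8 + 53/(-8) - 1/112*(-8) = -8 + 53*(-1/8) + 1/14 = -8 - 53/8 + 1/14 = -815/56 ≈ -14.554)
1/(o(-14) + t) = 1/(7*(-14) - 815/56) = 1/(-98 - 815/56) = 1/(-6303/56) = -56/6303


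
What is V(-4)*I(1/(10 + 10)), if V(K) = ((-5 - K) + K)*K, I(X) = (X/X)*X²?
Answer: 1/20 ≈ 0.050000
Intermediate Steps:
I(X) = X² (I(X) = 1*X² = X²)
V(K) = -5*K
V(-4)*I(1/(10 + 10)) = (-5*(-4))*(1/(10 + 10))² = 20*(1/20)² = 20*(1/400) = 1/20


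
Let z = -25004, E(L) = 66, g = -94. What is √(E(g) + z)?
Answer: I*√24938 ≈ 157.92*I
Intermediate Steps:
√(E(g) + z) = √(66 - 25004) = √(-24938) = I*√24938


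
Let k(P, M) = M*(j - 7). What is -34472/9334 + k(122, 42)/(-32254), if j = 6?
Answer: -277866965/75264709 ≈ -3.6919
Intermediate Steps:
k(P, M) = -M (k(P, M) = M*(6 - 7) = M*(-1) = -M)
-34472/9334 + k(122, 42)/(-32254) = -34472/9334 - 1*42/(-32254) = -34472*1/9334 - 42*(-1/32254) = -17236/4667 + 21/16127 = -277866965/75264709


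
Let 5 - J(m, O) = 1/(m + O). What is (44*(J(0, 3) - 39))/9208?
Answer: -1133/6906 ≈ -0.16406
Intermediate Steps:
J(m, O) = 5 - 1/(O + m) (J(m, O) = 5 - 1/(m + O) = 5 - 1/(O + m))
(44*(J(0, 3) - 39))/9208 = (44*((-1 + 5*3 + 5*0)/(3 + 0) - 39))/9208 = (44*((-1 + 15 + 0)/3 - 39))*(1/9208) = (44*((⅓)*14 - 39))*(1/9208) = (44*(14/3 - 39))*(1/9208) = (44*(-103/3))*(1/9208) = -4532/3*1/9208 = -1133/6906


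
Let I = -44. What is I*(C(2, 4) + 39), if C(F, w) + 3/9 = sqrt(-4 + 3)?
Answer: -5104/3 - 44*I ≈ -1701.3 - 44.0*I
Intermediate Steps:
C(F, w) = -1/3 + I (C(F, w) = -1/3 + sqrt(-4 + 3) = -1/3 + sqrt(-1) = -1/3 + I)
I*(C(2, 4) + 39) = -44*((-1/3 + I) + 39) = -44*(116/3 + I) = -5104/3 - 44*I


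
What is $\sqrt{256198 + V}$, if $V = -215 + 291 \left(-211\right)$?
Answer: $\sqrt{194582} \approx 441.11$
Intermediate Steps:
$V = -61616$ ($V = -215 - 61401 = -61616$)
$\sqrt{256198 + V} = \sqrt{256198 - 61616} = \sqrt{194582}$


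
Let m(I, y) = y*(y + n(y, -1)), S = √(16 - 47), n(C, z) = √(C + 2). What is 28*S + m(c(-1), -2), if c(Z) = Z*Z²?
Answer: 4 + 28*I*√31 ≈ 4.0 + 155.9*I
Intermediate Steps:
n(C, z) = √(2 + C)
S = I*√31 (S = √(-31) = I*√31 ≈ 5.5678*I)
c(Z) = Z³
m(I, y) = y*(y + √(2 + y))
28*S + m(c(-1), -2) = 28*(I*√31) - 2*(-2 + √(2 - 2)) = 28*I*√31 - 2*(-2 + √0) = 28*I*√31 - 2*(-2 + 0) = 28*I*√31 - 2*(-2) = 28*I*√31 + 4 = 4 + 28*I*√31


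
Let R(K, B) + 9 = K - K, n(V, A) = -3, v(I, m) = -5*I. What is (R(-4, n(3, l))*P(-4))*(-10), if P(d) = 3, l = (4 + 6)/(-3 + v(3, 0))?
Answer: 270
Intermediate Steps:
l = -5/9 (l = (4 + 6)/(-3 - 5*3) = 10/(-3 - 15) = 10/(-18) = 10*(-1/18) = -5/9 ≈ -0.55556)
R(K, B) = -9 (R(K, B) = -9 + (K - K) = -9 + 0 = -9)
(R(-4, n(3, l))*P(-4))*(-10) = -9*3*(-10) = -27*(-10) = 270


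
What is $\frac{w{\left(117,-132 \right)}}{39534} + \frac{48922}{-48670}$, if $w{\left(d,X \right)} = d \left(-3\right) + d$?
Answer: $- \frac{162122594}{160343315} \approx -1.0111$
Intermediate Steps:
$w{\left(d,X \right)} = - 2 d$ ($w{\left(d,X \right)} = - 3 d + d = - 2 d$)
$\frac{w{\left(117,-132 \right)}}{39534} + \frac{48922}{-48670} = \frac{\left(-2\right) 117}{39534} + \frac{48922}{-48670} = \left(-234\right) \frac{1}{39534} + 48922 \left(- \frac{1}{48670}\right) = - \frac{39}{6589} - \frac{24461}{24335} = - \frac{162122594}{160343315}$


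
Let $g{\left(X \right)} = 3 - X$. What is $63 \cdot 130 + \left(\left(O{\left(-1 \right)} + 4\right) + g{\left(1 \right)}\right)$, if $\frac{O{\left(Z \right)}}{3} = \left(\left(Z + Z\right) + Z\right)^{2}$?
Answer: $8223$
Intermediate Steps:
$O{\left(Z \right)} = 27 Z^{2}$ ($O{\left(Z \right)} = 3 \left(\left(Z + Z\right) + Z\right)^{2} = 3 \left(2 Z + Z\right)^{2} = 3 \left(3 Z\right)^{2} = 3 \cdot 9 Z^{2} = 27 Z^{2}$)
$63 \cdot 130 + \left(\left(O{\left(-1 \right)} + 4\right) + g{\left(1 \right)}\right) = 63 \cdot 130 + \left(\left(27 \left(-1\right)^{2} + 4\right) + \left(3 - 1\right)\right) = 8190 + \left(\left(27 \cdot 1 + 4\right) + \left(3 - 1\right)\right) = 8190 + \left(\left(27 + 4\right) + 2\right) = 8190 + \left(31 + 2\right) = 8190 + 33 = 8223$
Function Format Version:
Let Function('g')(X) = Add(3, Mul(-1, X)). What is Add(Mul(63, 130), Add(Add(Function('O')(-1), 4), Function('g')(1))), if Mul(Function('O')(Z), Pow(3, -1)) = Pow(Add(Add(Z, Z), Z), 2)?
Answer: 8223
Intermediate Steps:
Function('O')(Z) = Mul(27, Pow(Z, 2)) (Function('O')(Z) = Mul(3, Pow(Add(Add(Z, Z), Z), 2)) = Mul(3, Pow(Add(Mul(2, Z), Z), 2)) = Mul(3, Pow(Mul(3, Z), 2)) = Mul(3, Mul(9, Pow(Z, 2))) = Mul(27, Pow(Z, 2)))
Add(Mul(63, 130), Add(Add(Function('O')(-1), 4), Function('g')(1))) = Add(Mul(63, 130), Add(Add(Mul(27, Pow(-1, 2)), 4), Add(3, Mul(-1, 1)))) = Add(8190, Add(Add(Mul(27, 1), 4), Add(3, -1))) = Add(8190, Add(Add(27, 4), 2)) = Add(8190, Add(31, 2)) = Add(8190, 33) = 8223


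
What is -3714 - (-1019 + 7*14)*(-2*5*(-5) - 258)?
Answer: -195282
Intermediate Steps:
-3714 - (-1019 + 7*14)*(-2*5*(-5) - 258) = -3714 - (-1019 + 98)*(-10*(-5) - 258) = -3714 - (-921)*(50 - 258) = -3714 - (-921)*(-208) = -3714 - 1*191568 = -3714 - 191568 = -195282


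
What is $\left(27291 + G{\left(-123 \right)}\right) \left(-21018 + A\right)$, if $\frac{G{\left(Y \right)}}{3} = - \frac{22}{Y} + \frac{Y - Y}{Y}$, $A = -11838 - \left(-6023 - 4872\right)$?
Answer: $- \frac{24573326833}{41} \approx -5.9935 \cdot 10^{8}$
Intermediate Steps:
$A = -943$ ($A = -11838 - \left(-6023 - 4872\right) = -11838 - -10895 = -11838 + 10895 = -943$)
$G{\left(Y \right)} = - \frac{66}{Y}$ ($G{\left(Y \right)} = 3 \left(- \frac{22}{Y} + \frac{Y - Y}{Y}\right) = 3 \left(- \frac{22}{Y} + \frac{0}{Y}\right) = 3 \left(- \frac{22}{Y} + 0\right) = 3 \left(- \frac{22}{Y}\right) = - \frac{66}{Y}$)
$\left(27291 + G{\left(-123 \right)}\right) \left(-21018 + A\right) = \left(27291 - \frac{66}{-123}\right) \left(-21018 - 943\right) = \left(27291 - - \frac{22}{41}\right) \left(-21961\right) = \left(27291 + \frac{22}{41}\right) \left(-21961\right) = \frac{1118953}{41} \left(-21961\right) = - \frac{24573326833}{41}$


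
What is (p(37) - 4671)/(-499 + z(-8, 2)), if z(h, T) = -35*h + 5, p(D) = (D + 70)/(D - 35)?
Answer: 9235/428 ≈ 21.577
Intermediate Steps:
p(D) = (70 + D)/(-35 + D)
z(h, T) = 5 - 35*h
(p(37) - 4671)/(-499 + z(-8, 2)) = ((70 + 37)/(-35 + 37) - 4671)/(-499 + (5 - 35*(-8))) = (107/2 - 4671)/(-499 + (5 + 280)) = ((1/2)*107 - 4671)/(-499 + 285) = (107/2 - 4671)/(-214) = -9235/2*(-1/214) = 9235/428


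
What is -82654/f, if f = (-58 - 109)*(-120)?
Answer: -41327/10020 ≈ -4.1245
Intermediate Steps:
f = 20040 (f = -167*(-120) = 20040)
-82654/f = -82654/20040 = -82654*1/20040 = -41327/10020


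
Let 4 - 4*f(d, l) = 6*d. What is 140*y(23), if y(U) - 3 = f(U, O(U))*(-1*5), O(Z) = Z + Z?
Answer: 23870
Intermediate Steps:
O(Z) = 2*Z
f(d, l) = 1 - 3*d/2
y(U) = -2 + 15*U/2 (y(U) = 3 + (1 - 3*U/2)*(-1*5) = 3 + (1 - 3*U/2)*(-5) = 3 + (-5 + 15*U/2) = -2 + 15*U/2)
140*y(23) = 140*(-2 + (15/2)*23) = 140*(-2 + 345/2) = 140*(341/2) = 23870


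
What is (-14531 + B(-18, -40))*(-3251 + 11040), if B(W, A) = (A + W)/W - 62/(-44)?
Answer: -22402885369/198 ≈ -1.1315e+8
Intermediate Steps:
B(W, A) = 31/22 + (A + W)/W (B(W, A) = (A + W)/W - 62*(-1/44) = (A + W)/W + 31/22 = 31/22 + (A + W)/W)
(-14531 + B(-18, -40))*(-3251 + 11040) = (-14531 + (53/22 - 40/(-18)))*(-3251 + 11040) = (-14531 + (53/22 - 40*(-1/18)))*7789 = (-14531 + (53/22 + 20/9))*7789 = (-14531 + 917/198)*7789 = -2876221/198*7789 = -22402885369/198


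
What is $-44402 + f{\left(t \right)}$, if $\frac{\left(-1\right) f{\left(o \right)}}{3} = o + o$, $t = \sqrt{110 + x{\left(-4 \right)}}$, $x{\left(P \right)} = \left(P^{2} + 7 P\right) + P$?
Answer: $-44402 - 6 \sqrt{94} \approx -44460.0$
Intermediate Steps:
$x{\left(P \right)} = P^{2} + 8 P$
$t = \sqrt{94}$ ($t = \sqrt{110 - 4 \left(8 - 4\right)} = \sqrt{110 - 16} = \sqrt{94} \approx 9.6954$)
$f{\left(o \right)} = - 6 o$ ($f{\left(o \right)} = - 3 \left(o + o\right) = - 3 \cdot 2 o = - 6 o$)
$-44402 + f{\left(t \right)} = -44402 - 6 \sqrt{94}$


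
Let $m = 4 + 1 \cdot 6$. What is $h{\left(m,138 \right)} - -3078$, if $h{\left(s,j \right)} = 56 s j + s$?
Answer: $80368$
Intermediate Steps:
$m = 10$ ($m = 4 + 6 = 10$)
$h{\left(s,j \right)} = s + 56 j s$ ($h{\left(s,j \right)} = 56 j s + s = s + 56 j s$)
$h{\left(m,138 \right)} - -3078 = 10 \left(1 + 56 \cdot 138\right) - -3078 = 10 \left(1 + 7728\right) + 3078 = 10 \cdot 7729 + 3078 = 77290 + 3078 = 80368$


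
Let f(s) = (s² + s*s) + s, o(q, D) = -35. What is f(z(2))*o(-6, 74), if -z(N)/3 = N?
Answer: -2310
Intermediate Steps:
z(N) = -3*N
f(s) = s + 2*s² (f(s) = (s² + s²) + s = 2*s² + s = s + 2*s²)
f(z(2))*o(-6, 74) = ((-3*2)*(1 + 2*(-3*2)))*(-35) = -6*(1 + 2*(-6))*(-35) = -6*(1 - 12)*(-35) = -6*(-11)*(-35) = 66*(-35) = -2310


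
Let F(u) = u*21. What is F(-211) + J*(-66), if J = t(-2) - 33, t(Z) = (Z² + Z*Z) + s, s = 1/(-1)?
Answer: -2715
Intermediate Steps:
s = -1
t(Z) = -1 + 2*Z² (t(Z) = (Z² + Z*Z) - 1 = (Z² + Z²) - 1 = 2*Z² - 1 = -1 + 2*Z²)
J = -26 (J = (-1 + 2*(-2)²) - 33 = (-1 + 2*4) - 33 = (-1 + 8) - 33 = 7 - 33 = -26)
F(u) = 21*u
F(-211) + J*(-66) = 21*(-211) - 26*(-66) = -4431 + 1716 = -2715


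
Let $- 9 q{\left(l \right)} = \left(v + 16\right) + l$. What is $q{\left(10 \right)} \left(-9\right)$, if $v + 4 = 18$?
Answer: $40$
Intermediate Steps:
$v = 14$ ($v = -4 + 18 = 14$)
$q{\left(l \right)} = - \frac{10}{3} - \frac{l}{9}$ ($q{\left(l \right)} = - \frac{\left(14 + 16\right) + l}{9} = - \frac{30 + l}{9} = - \frac{10}{3} - \frac{l}{9}$)
$q{\left(10 \right)} \left(-9\right) = \left(- \frac{10}{3} - \frac{10}{9}\right) \left(-9\right) = \left(- \frac{40}{9}\right) \left(-9\right) = 40$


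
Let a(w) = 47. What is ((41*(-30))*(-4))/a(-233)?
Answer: 4920/47 ≈ 104.68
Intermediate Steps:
((41*(-30))*(-4))/a(-233) = ((41*(-30))*(-4))/47 = -1230*(-4)*(1/47) = 4920*(1/47) = 4920/47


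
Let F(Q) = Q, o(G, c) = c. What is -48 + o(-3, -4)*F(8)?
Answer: -80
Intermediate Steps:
-48 + o(-3, -4)*F(8) = -48 - 4*8 = -48 - 32 = -80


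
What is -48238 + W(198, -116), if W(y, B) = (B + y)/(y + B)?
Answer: -48237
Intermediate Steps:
W(y, B) = 1 (W(y, B) = (B + y)/(B + y) = 1)
-48238 + W(198, -116) = -48238 + 1 = -48237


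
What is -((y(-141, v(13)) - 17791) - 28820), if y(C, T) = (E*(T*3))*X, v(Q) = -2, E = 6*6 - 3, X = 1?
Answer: 46809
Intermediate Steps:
E = 33 (E = 36 - 3 = 33)
y(C, T) = 99*T (y(C, T) = (33*(T*3))*1 = (33*(3*T))*1 = (99*T)*1 = 99*T)
-((y(-141, v(13)) - 17791) - 28820) = -((99*(-2) - 17791) - 28820) = -((-198 - 17791) - 28820) = -(-17989 - 28820) = -1*(-46809) = 46809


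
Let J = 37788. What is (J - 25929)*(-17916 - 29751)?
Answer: -565282953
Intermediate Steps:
(J - 25929)*(-17916 - 29751) = (37788 - 25929)*(-17916 - 29751) = 11859*(-47667) = -565282953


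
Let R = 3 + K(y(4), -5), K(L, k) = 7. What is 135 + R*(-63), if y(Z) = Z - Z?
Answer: -495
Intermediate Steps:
y(Z) = 0
R = 10 (R = 3 + 7 = 10)
135 + R*(-63) = 135 + 10*(-63) = 135 - 630 = -495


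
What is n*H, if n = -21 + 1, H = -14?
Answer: 280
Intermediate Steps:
n = -20
n*H = -20*(-14) = 280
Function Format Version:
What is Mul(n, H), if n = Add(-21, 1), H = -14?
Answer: 280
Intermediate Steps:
n = -20
Mul(n, H) = Mul(-20, -14) = 280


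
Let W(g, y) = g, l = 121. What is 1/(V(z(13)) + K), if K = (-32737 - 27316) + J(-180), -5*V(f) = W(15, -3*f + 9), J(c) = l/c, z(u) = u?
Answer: -180/10810201 ≈ -1.6651e-5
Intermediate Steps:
J(c) = 121/c
V(f) = -3 (V(f) = -1/5*15 = -3)
K = -10809661/180 (K = (-32737 - 27316) + 121/(-180) = -60053 + 121*(-1/180) = -60053 - 121/180 = -10809661/180 ≈ -60054.)
1/(V(z(13)) + K) = 1/(-3 - 10809661/180) = 1/(-10810201/180) = -180/10810201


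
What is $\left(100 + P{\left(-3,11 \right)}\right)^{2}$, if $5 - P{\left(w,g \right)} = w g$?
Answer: $19044$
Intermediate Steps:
$P{\left(w,g \right)} = 5 - g w$ ($P{\left(w,g \right)} = 5 - w g = 5 - g w$)
$\left(100 + P{\left(-3,11 \right)}\right)^{2} = \left(100 - \left(-5 + 11 \left(-3\right)\right)\right)^{2} = \left(100 + \left(5 + 33\right)\right)^{2} = \left(100 + 38\right)^{2} = 138^{2} = 19044$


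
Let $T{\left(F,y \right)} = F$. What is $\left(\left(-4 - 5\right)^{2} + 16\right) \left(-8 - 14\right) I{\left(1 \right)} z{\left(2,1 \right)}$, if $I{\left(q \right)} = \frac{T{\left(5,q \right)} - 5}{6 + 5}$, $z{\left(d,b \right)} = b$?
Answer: $0$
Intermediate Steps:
$I{\left(q \right)} = 0$ ($I{\left(q \right)} = \frac{5 - 5}{6 + 5} = \frac{0}{11} = 0 \cdot \frac{1}{11} = 0$)
$\left(\left(-4 - 5\right)^{2} + 16\right) \left(-8 - 14\right) I{\left(1 \right)} z{\left(2,1 \right)} = \left(\left(-4 - 5\right)^{2} + 16\right) \left(-8 - 14\right) 0 \cdot 1 = \left(\left(-9\right)^{2} + 16\right) \left(-22\right) 0 \cdot 1 = \left(81 + 16\right) \left(-22\right) 0 \cdot 1 = 97 \left(-22\right) 0 \cdot 1 = \left(-2134\right) 0 \cdot 1 = 0 \cdot 1 = 0$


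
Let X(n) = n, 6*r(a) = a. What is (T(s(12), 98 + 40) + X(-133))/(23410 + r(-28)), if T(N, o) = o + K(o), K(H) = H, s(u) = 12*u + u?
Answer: 429/70216 ≈ 0.0061097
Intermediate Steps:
r(a) = a/6
s(u) = 13*u
T(N, o) = 2*o (T(N, o) = o + o = 2*o)
(T(s(12), 98 + 40) + X(-133))/(23410 + r(-28)) = (2*(98 + 40) - 133)/(23410 + (1/6)*(-28)) = (2*138 - 133)/(23410 - 14/3) = (276 - 133)/(70216/3) = 143*(3/70216) = 429/70216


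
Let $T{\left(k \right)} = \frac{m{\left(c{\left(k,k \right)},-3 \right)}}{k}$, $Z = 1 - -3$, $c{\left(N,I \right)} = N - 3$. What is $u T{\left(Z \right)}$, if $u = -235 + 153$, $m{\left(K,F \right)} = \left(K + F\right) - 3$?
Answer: $\frac{205}{2} \approx 102.5$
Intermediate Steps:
$c{\left(N,I \right)} = -3 + N$
$m{\left(K,F \right)} = -3 + F + K$ ($m{\left(K,F \right)} = \left(F + K\right) - 3 = -3 + F + K$)
$Z = 4$ ($Z = 1 + 3 = 4$)
$T{\left(k \right)} = \frac{-9 + k}{k}$ ($T{\left(k \right)} = \frac{-3 - 3 + \left(-3 + k\right)}{k} = \frac{-9 + k}{k}$)
$u = -82$
$u T{\left(Z \right)} = - 82 \frac{-9 + 4}{4} = - 82 \cdot \frac{1}{4} \left(-5\right) = \left(-82\right) \left(- \frac{5}{4}\right) = \frac{205}{2}$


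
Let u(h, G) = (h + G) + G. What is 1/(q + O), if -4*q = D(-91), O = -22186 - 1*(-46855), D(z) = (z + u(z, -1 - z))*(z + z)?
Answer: 1/24578 ≈ 4.0687e-5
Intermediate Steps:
u(h, G) = h + 2*G (u(h, G) = (G + h) + G = h + 2*G)
D(z) = -4*z (D(z) = (z + (z + 2*(-1 - z)))*(z + z) = (z + (z + (-2 - 2*z)))*(2*z) = (z + (-2 - z))*(2*z) = -4*z)
O = 24669 (O = -22186 + 46855 = 24669)
q = -91 (q = -(-1)*(-91) = -¼*364 = -91)
1/(q + O) = 1/(-91 + 24669) = 1/24578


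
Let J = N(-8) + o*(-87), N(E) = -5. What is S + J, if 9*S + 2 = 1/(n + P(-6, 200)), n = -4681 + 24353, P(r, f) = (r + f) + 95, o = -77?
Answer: 400843495/59883 ≈ 6693.8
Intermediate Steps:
P(r, f) = 95 + f + r (P(r, f) = (f + r) + 95 = 95 + f + r)
n = 19672
S = -13307/59883 (S = -2/9 + 1/(9*(19672 + (95 + 200 - 6))) = -2/9 + 1/(9*(19672 + 289)) = -2/9 + (1/9)/19961 = -2/9 + (1/9)*(1/19961) = -2/9 + 1/179649 = -13307/59883 ≈ -0.22222)
J = 6694 (J = -5 - 77*(-87) = -5 + 6699 = 6694)
S + J = -13307/59883 + 6694 = 400843495/59883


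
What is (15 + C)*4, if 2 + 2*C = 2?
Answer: 60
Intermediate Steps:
C = 0 (C = -1 + (1/2)*2 = -1 + 1 = 0)
(15 + C)*4 = (15 + 0)*4 = 15*4 = 60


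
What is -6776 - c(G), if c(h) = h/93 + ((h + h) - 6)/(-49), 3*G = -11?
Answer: -92637877/13671 ≈ -6776.2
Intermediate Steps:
G = -11/3 (G = (1/3)*(-11) = -11/3 ≈ -3.6667)
c(h) = 6/49 - 137*h/4557 (c(h) = h*(1/93) + (2*h - 6)*(-1/49) = h/93 + (-6 + 2*h)*(-1/49) = h/93 + (6/49 - 2*h/49) = 6/49 - 137*h/4557)
-6776 - c(G) = -6776 - (6/49 - 137/4557*(-11/3)) = -6776 - (6/49 + 1507/13671) = -6776 - 1*3181/13671 = -6776 - 3181/13671 = -92637877/13671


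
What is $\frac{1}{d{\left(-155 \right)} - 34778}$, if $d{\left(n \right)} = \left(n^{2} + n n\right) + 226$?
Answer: $\frac{1}{13498} \approx 7.4085 \cdot 10^{-5}$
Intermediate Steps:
$d{\left(n \right)} = 226 + 2 n^{2}$ ($d{\left(n \right)} = \left(n^{2} + n^{2}\right) + 226 = 2 n^{2} + 226 = 226 + 2 n^{2}$)
$\frac{1}{d{\left(-155 \right)} - 34778} = \frac{1}{\left(226 + 2 \left(-155\right)^{2}\right) - 34778} = \frac{1}{\left(226 + 2 \cdot 24025\right) - 34778} = \frac{1}{\left(226 + 48050\right) - 34778} = \frac{1}{48276 - 34778} = \frac{1}{13498}$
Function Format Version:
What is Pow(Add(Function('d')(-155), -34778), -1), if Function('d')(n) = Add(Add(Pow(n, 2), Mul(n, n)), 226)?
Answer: Rational(1, 13498) ≈ 7.4085e-5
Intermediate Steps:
Function('d')(n) = Add(226, Mul(2, Pow(n, 2))) (Function('d')(n) = Add(Add(Pow(n, 2), Pow(n, 2)), 226) = Add(Mul(2, Pow(n, 2)), 226) = Add(226, Mul(2, Pow(n, 2))))
Pow(Add(Function('d')(-155), -34778), -1) = Pow(Add(Add(226, Mul(2, Pow(-155, 2))), -34778), -1) = Pow(Add(Add(226, Mul(2, 24025)), -34778), -1) = Pow(Add(Add(226, 48050), -34778), -1) = Pow(Add(48276, -34778), -1) = Pow(13498, -1) = Rational(1, 13498)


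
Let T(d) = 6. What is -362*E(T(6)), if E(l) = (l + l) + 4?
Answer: -5792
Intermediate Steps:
E(l) = 4 + 2*l (E(l) = 2*l + 4 = 4 + 2*l)
-362*E(T(6)) = -362*(4 + 2*6) = -362*(4 + 12) = -362*16 = -5792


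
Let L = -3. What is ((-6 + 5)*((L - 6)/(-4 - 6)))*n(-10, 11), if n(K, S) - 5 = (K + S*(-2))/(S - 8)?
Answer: 51/10 ≈ 5.1000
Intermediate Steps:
n(K, S) = 5 + (K - 2*S)/(-8 + S) (n(K, S) = 5 + (K + S*(-2))/(S - 8) = 5 + (K - 2*S)/(-8 + S))
((-6 + 5)*((L - 6)/(-4 - 6)))*n(-10, 11) = ((-6 + 5)*((-3 - 6)/(-4 - 6)))*((-40 - 10 + 3*11)/(-8 + 11)) = (-(-9)/(-10))*((-40 - 10 + 33)/3) = (-(-9)*(-1)/10)*((⅓)*(-17)) = -1*9/10*(-17/3) = -9/10*(-17/3) = 51/10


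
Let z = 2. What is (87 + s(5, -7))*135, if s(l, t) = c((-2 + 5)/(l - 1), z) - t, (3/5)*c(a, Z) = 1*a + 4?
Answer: 55035/4 ≈ 13759.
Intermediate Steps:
c(a, Z) = 20/3 + 5*a/3 (c(a, Z) = 5*(1*a + 4)/3 = 5*(a + 4)/3 = 5*(4 + a)/3 = 20/3 + 5*a/3)
s(l, t) = 20/3 - t + 5/(-1 + l) (s(l, t) = (20/3 + 5*((-2 + 5)/(l - 1))/3) - t = (20/3 + 5*(3/(-1 + l))/3) - t = (20/3 + 5/(-1 + l)) - t = 20/3 - t + 5/(-1 + l))
(87 + s(5, -7))*135 = (87 + (15 + (-1 + 5)*(20 - 3*(-7)))/(3*(-1 + 5)))*135 = (87 + (⅓)*(15 + 4*(20 + 21))/4)*135 = (87 + (⅓)*(¼)*(15 + 4*41))*135 = (87 + (⅓)*(¼)*(15 + 164))*135 = (87 + (⅓)*(¼)*179)*135 = (87 + 179/12)*135 = (1223/12)*135 = 55035/4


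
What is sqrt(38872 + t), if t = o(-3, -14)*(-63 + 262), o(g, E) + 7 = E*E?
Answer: sqrt(76483) ≈ 276.56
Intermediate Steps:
o(g, E) = -7 + E**2 (o(g, E) = -7 + E*E = -7 + E**2)
t = 37611 (t = (-7 + (-14)**2)*(-63 + 262) = (-7 + 196)*199 = 189*199 = 37611)
sqrt(38872 + t) = sqrt(38872 + 37611) = sqrt(76483)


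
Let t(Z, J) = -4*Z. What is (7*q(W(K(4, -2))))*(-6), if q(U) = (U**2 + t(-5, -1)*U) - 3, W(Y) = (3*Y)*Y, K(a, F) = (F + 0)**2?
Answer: -136962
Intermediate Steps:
K(a, F) = F**2
W(Y) = 3*Y**2
q(U) = -3 + U**2 + 20*U (q(U) = (U**2 + (-4*(-5))*U) - 3 = (U**2 + 20*U) - 3 = -3 + U**2 + 20*U)
(7*q(W(K(4, -2))))*(-6) = (7*(-3 + (3*((-2)**2)**2)**2 + 20*(3*((-2)**2)**2)))*(-6) = (7*(-3 + (3*4**2)**2 + 20*(3*4**2)))*(-6) = (7*(-3 + (3*16)**2 + 20*(3*16)))*(-6) = (7*(-3 + 48**2 + 20*48))*(-6) = (7*(-3 + 2304 + 960))*(-6) = (7*3261)*(-6) = 22827*(-6) = -136962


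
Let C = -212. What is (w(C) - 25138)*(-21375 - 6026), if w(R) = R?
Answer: 694615350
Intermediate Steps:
(w(C) - 25138)*(-21375 - 6026) = (-212 - 25138)*(-21375 - 6026) = -25350*(-27401) = 694615350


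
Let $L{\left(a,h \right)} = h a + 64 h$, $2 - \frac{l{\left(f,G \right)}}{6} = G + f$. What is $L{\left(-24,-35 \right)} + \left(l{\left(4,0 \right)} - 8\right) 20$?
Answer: $-1800$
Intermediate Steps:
$l{\left(f,G \right)} = 12 - 6 G - 6 f$ ($l{\left(f,G \right)} = 12 - 6 \left(G + f\right) = 12 - \left(6 G + 6 f\right) = 12 - 6 G - 6 f$)
$L{\left(a,h \right)} = 64 h + a h$ ($L{\left(a,h \right)} = a h + 64 h = 64 h + a h$)
$L{\left(-24,-35 \right)} + \left(l{\left(4,0 \right)} - 8\right) 20 = - 35 \left(64 - 24\right) + \left(\left(12 - 0 - 24\right) - 8\right) 20 = \left(-35\right) 40 + \left(\left(12 + 0 - 24\right) - 8\right) 20 = -1400 + \left(-12 - 8\right) 20 = -1400 - 400 = -1800$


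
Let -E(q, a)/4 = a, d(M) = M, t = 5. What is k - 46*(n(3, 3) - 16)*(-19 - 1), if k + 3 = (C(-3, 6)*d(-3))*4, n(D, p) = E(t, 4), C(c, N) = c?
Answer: -29407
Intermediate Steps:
E(q, a) = -4*a
n(D, p) = -16 (n(D, p) = -4*4 = -16)
k = 33 (k = -3 - 3*(-3)*4 = -3 + 9*4 = -3 + 36 = 33)
k - 46*(n(3, 3) - 16)*(-19 - 1) = 33 - 46*(-16 - 16)*(-19 - 1) = 33 - (-1472)*(-20) = 33 - 46*640 = 33 - 29440 = -29407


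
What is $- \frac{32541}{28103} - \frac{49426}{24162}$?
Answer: $- \frac{1087637260}{339512343} \approx -3.2035$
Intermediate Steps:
$- \frac{32541}{28103} - \frac{49426}{24162} = \left(-32541\right) \frac{1}{28103} - \frac{24713}{12081} = - \frac{32541}{28103} - \frac{24713}{12081} = - \frac{1087637260}{339512343}$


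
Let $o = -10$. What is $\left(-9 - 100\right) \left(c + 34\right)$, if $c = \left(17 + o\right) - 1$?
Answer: $-4360$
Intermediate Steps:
$c = 6$ ($c = \left(17 - 10\right) - 1 = 7 - 1 = 6$)
$\left(-9 - 100\right) \left(c + 34\right) = \left(-9 - 100\right) \left(6 + 34\right) = \left(-109\right) 40 = -4360$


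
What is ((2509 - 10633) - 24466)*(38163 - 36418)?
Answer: -56869550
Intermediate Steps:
((2509 - 10633) - 24466)*(38163 - 36418) = (-8124 - 24466)*1745 = -32590*1745 = -56869550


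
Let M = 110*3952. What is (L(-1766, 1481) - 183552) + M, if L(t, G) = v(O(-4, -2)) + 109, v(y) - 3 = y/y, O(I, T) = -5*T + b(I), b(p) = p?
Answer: 251281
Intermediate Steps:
M = 434720
O(I, T) = I - 5*T (O(I, T) = -5*T + I = I - 5*T)
v(y) = 4 (v(y) = 3 + y/y = 3 + 1 = 4)
L(t, G) = 113 (L(t, G) = 4 + 109 = 113)
(L(-1766, 1481) - 183552) + M = (113 - 183552) + 434720 = -183439 + 434720 = 251281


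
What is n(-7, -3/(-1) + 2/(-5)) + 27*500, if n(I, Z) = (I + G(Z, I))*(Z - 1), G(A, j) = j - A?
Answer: 336836/25 ≈ 13473.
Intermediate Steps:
n(I, Z) = (-1 + Z)*(-Z + 2*I) (n(I, Z) = (I + (I - Z))*(Z - 1) = (-Z + 2*I)*(-1 + Z) = (-1 + Z)*(-Z + 2*I))
n(-7, -3/(-1) + 2/(-5)) + 27*500 = ((-3/(-1) + 2/(-5)) - 2*(-7) - 7*(-3/(-1) + 2/(-5)) + (-3/(-1) + 2/(-5))*(-7 - (-3/(-1) + 2/(-5)))) + 27*500 = ((-3*(-1) + 2*(-⅕)) + 14 - 7*(-3*(-1) + 2*(-⅕)) + (-3*(-1) + 2*(-⅕))*(-7 - (-3*(-1) + 2*(-⅕)))) + 13500 = ((3 - ⅖) + 14 - 7*(3 - ⅖) + (3 - ⅖)*(-7 - (3 - ⅖))) + 13500 = (13/5 + 14 - 7*13/5 + 13*(-7 - 1*13/5)/5) + 13500 = (13/5 + 14 - 91/5 + 13*(-7 - 13/5)/5) + 13500 = (13/5 + 14 - 91/5 + (13/5)*(-48/5)) + 13500 = (13/5 + 14 - 91/5 - 624/25) + 13500 = -664/25 + 13500 = 336836/25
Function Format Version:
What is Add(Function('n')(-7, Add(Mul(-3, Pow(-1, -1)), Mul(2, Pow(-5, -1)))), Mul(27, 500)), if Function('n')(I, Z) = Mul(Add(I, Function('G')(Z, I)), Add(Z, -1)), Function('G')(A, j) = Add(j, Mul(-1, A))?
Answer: Rational(336836, 25) ≈ 13473.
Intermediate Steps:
Function('n')(I, Z) = Mul(Add(-1, Z), Add(Mul(-1, Z), Mul(2, I))) (Function('n')(I, Z) = Mul(Add(I, Add(I, Mul(-1, Z))), Add(Z, -1)) = Mul(Add(Mul(-1, Z), Mul(2, I)), Add(-1, Z)) = Mul(Add(-1, Z), Add(Mul(-1, Z), Mul(2, I))))
Add(Function('n')(-7, Add(Mul(-3, Pow(-1, -1)), Mul(2, Pow(-5, -1)))), Mul(27, 500)) = Add(Add(Add(Mul(-3, Pow(-1, -1)), Mul(2, Pow(-5, -1))), Mul(-2, -7), Mul(-7, Add(Mul(-3, Pow(-1, -1)), Mul(2, Pow(-5, -1)))), Mul(Add(Mul(-3, Pow(-1, -1)), Mul(2, Pow(-5, -1))), Add(-7, Mul(-1, Add(Mul(-3, Pow(-1, -1)), Mul(2, Pow(-5, -1))))))), Mul(27, 500)) = Add(Add(Add(Mul(-3, -1), Mul(2, Rational(-1, 5))), 14, Mul(-7, Add(Mul(-3, -1), Mul(2, Rational(-1, 5)))), Mul(Add(Mul(-3, -1), Mul(2, Rational(-1, 5))), Add(-7, Mul(-1, Add(Mul(-3, -1), Mul(2, Rational(-1, 5))))))), 13500) = Add(Add(Add(3, Rational(-2, 5)), 14, Mul(-7, Add(3, Rational(-2, 5))), Mul(Add(3, Rational(-2, 5)), Add(-7, Mul(-1, Add(3, Rational(-2, 5)))))), 13500) = Add(Add(Rational(13, 5), 14, Mul(-7, Rational(13, 5)), Mul(Rational(13, 5), Add(-7, Mul(-1, Rational(13, 5))))), 13500) = Add(Add(Rational(13, 5), 14, Rational(-91, 5), Mul(Rational(13, 5), Add(-7, Rational(-13, 5)))), 13500) = Add(Add(Rational(13, 5), 14, Rational(-91, 5), Mul(Rational(13, 5), Rational(-48, 5))), 13500) = Add(Add(Rational(13, 5), 14, Rational(-91, 5), Rational(-624, 25)), 13500) = Add(Rational(-664, 25), 13500) = Rational(336836, 25)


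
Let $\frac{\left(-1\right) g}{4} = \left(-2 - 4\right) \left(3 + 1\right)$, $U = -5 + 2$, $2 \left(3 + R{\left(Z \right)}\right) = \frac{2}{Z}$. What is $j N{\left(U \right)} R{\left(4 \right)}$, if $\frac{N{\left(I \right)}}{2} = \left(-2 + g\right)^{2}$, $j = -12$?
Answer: $583176$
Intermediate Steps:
$R{\left(Z \right)} = -3 + \frac{1}{Z}$ ($R{\left(Z \right)} = -3 + \frac{2 \frac{1}{Z}}{2} = -3 + \frac{1}{Z}$)
$U = -3$
$g = 96$ ($g = - 4 \left(-2 - 4\right) \left(3 + 1\right) = - 4 \left(\left(-6\right) 4\right) = \left(-4\right) \left(-24\right) = 96$)
$N{\left(I \right)} = 17672$ ($N{\left(I \right)} = 2 \left(-2 + 96\right)^{2} = 2 \cdot 94^{2} = 2 \cdot 8836 = 17672$)
$j N{\left(U \right)} R{\left(4 \right)} = \left(-12\right) 17672 \left(-3 + \frac{1}{4}\right) = - 212064 \left(-3 + \frac{1}{4}\right) = \left(-212064\right) \left(- \frac{11}{4}\right) = 583176$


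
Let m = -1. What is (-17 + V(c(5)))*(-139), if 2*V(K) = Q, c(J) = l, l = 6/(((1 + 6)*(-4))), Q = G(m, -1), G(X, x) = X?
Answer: 4865/2 ≈ 2432.5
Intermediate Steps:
Q = -1
l = -3/14 (l = 6/((7*(-4))) = 6/(-28) = 6*(-1/28) = -3/14 ≈ -0.21429)
c(J) = -3/14
V(K) = -½ (V(K) = (½)*(-1) = -½)
(-17 + V(c(5)))*(-139) = (-17 - ½)*(-139) = -35/2*(-139) = 4865/2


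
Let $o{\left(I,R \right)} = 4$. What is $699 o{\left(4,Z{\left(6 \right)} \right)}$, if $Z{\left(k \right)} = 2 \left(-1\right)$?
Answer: $2796$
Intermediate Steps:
$Z{\left(k \right)} = -2$
$699 o{\left(4,Z{\left(6 \right)} \right)} = 699 \cdot 4 = 2796$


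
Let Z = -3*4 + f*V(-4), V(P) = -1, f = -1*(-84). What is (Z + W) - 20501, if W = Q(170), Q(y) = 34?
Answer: -20563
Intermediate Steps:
f = 84
W = 34
Z = -96 (Z = -3*4 + 84*(-1) = -12 - 84 = -96)
(Z + W) - 20501 = (-96 + 34) - 20501 = -62 - 20501 = -20563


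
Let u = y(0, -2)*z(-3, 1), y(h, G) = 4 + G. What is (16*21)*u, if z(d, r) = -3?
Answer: -2016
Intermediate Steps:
u = -6 (u = (4 - 2)*(-3) = 2*(-3) = -6)
(16*21)*u = (16*21)*(-6) = 336*(-6) = -2016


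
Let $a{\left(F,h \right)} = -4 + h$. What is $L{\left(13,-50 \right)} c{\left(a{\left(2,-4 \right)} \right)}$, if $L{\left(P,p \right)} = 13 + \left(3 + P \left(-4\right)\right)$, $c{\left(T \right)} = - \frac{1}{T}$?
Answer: $- \frac{9}{2} \approx -4.5$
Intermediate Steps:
$L{\left(P,p \right)} = 16 - 4 P$ ($L{\left(P,p \right)} = 13 - \left(-3 + 4 P\right) = 16 - 4 P$)
$L{\left(13,-50 \right)} c{\left(a{\left(2,-4 \right)} \right)} = \left(16 - 52\right) \left(- \frac{1}{-4 - 4}\right) = \left(16 - 52\right) \left(- \frac{1}{-8}\right) = - 36 \left(\left(-1\right) \left(- \frac{1}{8}\right)\right) = \left(-36\right) \frac{1}{8} = - \frac{9}{2}$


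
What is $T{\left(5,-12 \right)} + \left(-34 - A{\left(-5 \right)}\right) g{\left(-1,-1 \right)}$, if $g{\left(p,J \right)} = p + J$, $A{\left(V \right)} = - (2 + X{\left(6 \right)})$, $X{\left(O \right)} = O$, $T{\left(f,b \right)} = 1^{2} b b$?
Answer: $196$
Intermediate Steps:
$T{\left(f,b \right)} = b^{2}$ ($T{\left(f,b \right)} = 1 b b = b b = b^{2}$)
$A{\left(V \right)} = -8$ ($A{\left(V \right)} = - (2 + 6) = \left(-1\right) 8 = -8$)
$g{\left(p,J \right)} = J + p$
$T{\left(5,-12 \right)} + \left(-34 - A{\left(-5 \right)}\right) g{\left(-1,-1 \right)} = \left(-12\right)^{2} + \left(-34 - -8\right) \left(-1 - 1\right) = 144 + \left(-34 + 8\right) \left(-2\right) = 144 - -52 = 144 + 52 = 196$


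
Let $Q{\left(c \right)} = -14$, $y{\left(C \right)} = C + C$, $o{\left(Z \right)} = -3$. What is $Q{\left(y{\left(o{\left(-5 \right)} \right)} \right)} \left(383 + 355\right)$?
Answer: $-10332$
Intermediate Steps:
$y{\left(C \right)} = 2 C$
$Q{\left(y{\left(o{\left(-5 \right)} \right)} \right)} \left(383 + 355\right) = - 14 \left(383 + 355\right) = \left(-14\right) 738 = -10332$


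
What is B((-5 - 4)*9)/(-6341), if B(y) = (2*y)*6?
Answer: 972/6341 ≈ 0.15329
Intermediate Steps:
B(y) = 12*y
B((-5 - 4)*9)/(-6341) = (12*((-5 - 4)*9))/(-6341) = (12*(-9*9))*(-1/6341) = (12*(-81))*(-1/6341) = -972*(-1/6341) = 972/6341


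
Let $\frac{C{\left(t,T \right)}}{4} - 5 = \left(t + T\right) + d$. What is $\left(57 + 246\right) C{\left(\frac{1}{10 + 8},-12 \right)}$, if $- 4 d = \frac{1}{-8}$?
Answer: $- \frac{201091}{24} \approx -8378.8$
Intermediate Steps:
$d = \frac{1}{32}$ ($d = - \frac{1}{4 \left(-8\right)} = \left(- \frac{1}{4}\right) \left(- \frac{1}{8}\right) = \frac{1}{32} \approx 0.03125$)
$C{\left(t,T \right)} = \frac{161}{8} + 4 T + 4 t$ ($C{\left(t,T \right)} = 20 + 4 \left(\left(t + T\right) + \frac{1}{32}\right) = 20 + 4 \left(\left(T + t\right) + \frac{1}{32}\right) = 20 + 4 \left(\frac{1}{32} + T + t\right) = 20 + \left(\frac{1}{8} + 4 T + 4 t\right) = \frac{161}{8} + 4 T + 4 t$)
$\left(57 + 246\right) C{\left(\frac{1}{10 + 8},-12 \right)} = \left(57 + 246\right) \left(\frac{161}{8} + 4 \left(-12\right) + \frac{4}{10 + 8}\right) = 303 \left(\frac{161}{8} - 48 + \frac{4}{18}\right) = 303 \left(\frac{161}{8} - 48 + 4 \cdot \frac{1}{18}\right) = 303 \left(\frac{161}{8} - 48 + \frac{2}{9}\right) = 303 \left(- \frac{1991}{72}\right) = - \frac{201091}{24}$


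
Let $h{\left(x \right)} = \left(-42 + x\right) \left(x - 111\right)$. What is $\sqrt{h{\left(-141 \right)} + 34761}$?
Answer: $\sqrt{80877} \approx 284.39$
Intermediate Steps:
$h{\left(x \right)} = \left(-111 + x\right) \left(-42 + x\right)$ ($h{\left(x \right)} = \left(-42 + x\right) \left(-111 + x\right) = \left(-111 + x\right) \left(-42 + x\right)$)
$\sqrt{h{\left(-141 \right)} + 34761} = \sqrt{\left(4662 + \left(-141\right)^{2} - -21573\right) + 34761} = \sqrt{\left(4662 + 19881 + 21573\right) + 34761} = \sqrt{46116 + 34761} = \sqrt{80877}$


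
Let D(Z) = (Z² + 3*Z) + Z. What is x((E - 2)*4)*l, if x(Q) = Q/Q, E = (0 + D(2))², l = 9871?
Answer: 9871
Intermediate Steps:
D(Z) = Z² + 4*Z
E = 144 (E = (0 + 2*(4 + 2))² = (0 + 2*6)² = (0 + 12)² = 12² = 144)
x(Q) = 1
x((E - 2)*4)*l = 1*9871 = 9871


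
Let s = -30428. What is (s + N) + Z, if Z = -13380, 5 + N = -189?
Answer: -44002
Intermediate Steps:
N = -194 (N = -5 - 189 = -194)
(s + N) + Z = (-30428 - 194) - 13380 = -30622 - 13380 = -44002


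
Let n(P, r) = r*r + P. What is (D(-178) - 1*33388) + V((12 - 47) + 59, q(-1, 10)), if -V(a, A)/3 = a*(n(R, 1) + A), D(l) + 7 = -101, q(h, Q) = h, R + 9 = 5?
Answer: -33208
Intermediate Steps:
R = -4 (R = -9 + 5 = -4)
D(l) = -108 (D(l) = -7 - 101 = -108)
n(P, r) = P + r² (n(P, r) = r² + P = P + r²)
V(a, A) = -3*a*(-3 + A) (V(a, A) = -3*a*((-4 + 1²) + A) = -3*a*((-4 + 1) + A) = -3*a*(-3 + A))
(D(-178) - 1*33388) + V((12 - 47) + 59, q(-1, 10)) = (-108 - 1*33388) + 3*((12 - 47) + 59)*(3 - 1*(-1)) = (-108 - 33388) + 3*(-35 + 59)*(3 + 1) = -33496 + 3*24*4 = -33496 + 288 = -33208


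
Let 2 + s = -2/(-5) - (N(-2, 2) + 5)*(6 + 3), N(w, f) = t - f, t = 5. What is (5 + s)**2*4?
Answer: 470596/25 ≈ 18824.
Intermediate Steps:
N(w, f) = 5 - f
s = -368/5 (s = -2 + (-2/(-5) - ((5 - 1*2) + 5)*(6 + 3)) = -2 + (-2*(-1/5) - ((5 - 2) + 5)*9) = -2 + (2/5 - (3 + 5)*9) = -2 + (2/5 - 8*9) = -2 + (2/5 - 1*72) = -2 + (2/5 - 72) = -2 - 358/5 = -368/5 ≈ -73.600)
(5 + s)**2*4 = (5 - 368/5)**2*4 = (-343/5)**2*4 = (117649/25)*4 = 470596/25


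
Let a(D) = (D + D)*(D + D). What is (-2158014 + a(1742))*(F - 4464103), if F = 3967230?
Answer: -4958912783266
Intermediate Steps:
a(D) = 4*D² (a(D) = (2*D)*(2*D) = 4*D²)
(-2158014 + a(1742))*(F - 4464103) = (-2158014 + 4*1742²)*(3967230 - 4464103) = (-2158014 + 4*3034564)*(-496873) = (-2158014 + 12138256)*(-496873) = 9980242*(-496873) = -4958912783266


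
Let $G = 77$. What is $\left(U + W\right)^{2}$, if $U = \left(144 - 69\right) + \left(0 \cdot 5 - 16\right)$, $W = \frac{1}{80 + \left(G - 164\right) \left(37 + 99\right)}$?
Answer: $\frac{480757796689}{138109504} \approx 3481.0$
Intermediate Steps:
$W = - \frac{1}{11752}$ ($W = \frac{1}{80 + \left(77 - 164\right) \left(37 + 99\right)} = \frac{1}{80 - 11832} = \frac{1}{-11752} = - \frac{1}{11752} \approx -8.5092 \cdot 10^{-5}$)
$U = 59$ ($U = 75 + \left(0 - 16\right) = 75 - 16 = 59$)
$\left(U + W\right)^{2} = \left(59 - \frac{1}{11752}\right)^{2} = \left(\frac{693367}{11752}\right)^{2} = \frac{480757796689}{138109504}$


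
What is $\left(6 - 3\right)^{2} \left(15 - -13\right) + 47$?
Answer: $299$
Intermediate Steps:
$\left(6 - 3\right)^{2} \left(15 - -13\right) + 47 = 3^{2} \left(15 + 13\right) + 47 = 9 \cdot 28 + 47 = 252 + 47 = 299$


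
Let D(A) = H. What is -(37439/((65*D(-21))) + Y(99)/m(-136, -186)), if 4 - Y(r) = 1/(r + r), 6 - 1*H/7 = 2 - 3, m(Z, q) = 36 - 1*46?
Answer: -14321977/1261260 ≈ -11.355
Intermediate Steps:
m(Z, q) = -10 (m(Z, q) = 36 - 46 = -10)
H = 49 (H = 42 - 7*(2 - 3) = 42 - 7*(-1) = 42 + 7 = 49)
D(A) = 49
Y(r) = 4 - 1/(2*r) (Y(r) = 4 - 1/(r + r) = 4 - 1/(2*r))
-(37439/((65*D(-21))) + Y(99)/m(-136, -186)) = -(37439/((65*49)) + (4 - 1/2/99)/(-10)) = -(37439/3185 + (4 - 1/2*1/99)*(-1/10)) = -(37439*(1/3185) + (4 - 1/198)*(-1/10)) = -(37439/3185 + (791/198)*(-1/10)) = -(37439/3185 - 791/1980) = -1*14321977/1261260 = -14321977/1261260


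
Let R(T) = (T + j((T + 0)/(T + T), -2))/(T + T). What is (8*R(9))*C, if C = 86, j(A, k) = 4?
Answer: 4472/9 ≈ 496.89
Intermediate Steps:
R(T) = (4 + T)/(2*T) (R(T) = (T + 4)/(T + T) = (4 + T)/((2*T)) = (4 + T)*(1/(2*T)) = (4 + T)/(2*T))
(8*R(9))*C = (8*((½)*(4 + 9)/9))*86 = (8*((½)*(⅑)*13))*86 = (8*(13/18))*86 = (52/9)*86 = 4472/9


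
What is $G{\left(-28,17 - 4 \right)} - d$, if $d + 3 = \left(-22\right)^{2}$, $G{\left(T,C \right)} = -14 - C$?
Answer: $-508$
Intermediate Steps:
$d = 481$ ($d = -3 + \left(-22\right)^{2} = -3 + 484 = 481$)
$G{\left(-28,17 - 4 \right)} - d = \left(-14 - \left(17 - 4\right)\right) - 481 = \left(-14 - 13\right) - 481 = -27 - 481 = -508$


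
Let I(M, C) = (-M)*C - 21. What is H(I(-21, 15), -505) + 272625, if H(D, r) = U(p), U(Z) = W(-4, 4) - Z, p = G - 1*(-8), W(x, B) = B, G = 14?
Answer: 272607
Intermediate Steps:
p = 22 (p = 14 - 1*(-8) = 14 + 8 = 22)
I(M, C) = -21 - C*M (I(M, C) = -C*M - 21 = -21 - C*M)
U(Z) = 4 - Z
H(D, r) = -18 (H(D, r) = 4 - 1*22 = 4 - 22 = -18)
H(I(-21, 15), -505) + 272625 = -18 + 272625 = 272607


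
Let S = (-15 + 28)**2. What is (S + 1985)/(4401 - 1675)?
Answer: 1077/1363 ≈ 0.79017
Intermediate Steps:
S = 169 (S = 13**2 = 169)
(S + 1985)/(4401 - 1675) = (169 + 1985)/(4401 - 1675) = 2154/2726 = 2154*(1/2726) = 1077/1363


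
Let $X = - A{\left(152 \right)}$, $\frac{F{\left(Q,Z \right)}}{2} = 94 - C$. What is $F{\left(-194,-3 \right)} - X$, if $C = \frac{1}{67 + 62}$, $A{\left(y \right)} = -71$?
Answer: $\frac{15091}{129} \approx 116.98$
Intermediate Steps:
$C = \frac{1}{129} \approx 0.0077519$
$F{\left(Q,Z \right)} = \frac{24250}{129}$ ($F{\left(Q,Z \right)} = 2 \left(94 - \frac{1}{129}\right) = 2 \cdot \frac{12125}{129} = \frac{24250}{129}$)
$X = 71$ ($X = \left(-1\right) \left(-71\right) = 71$)
$F{\left(-194,-3 \right)} - X = \frac{24250}{129} - 71 = \frac{15091}{129}$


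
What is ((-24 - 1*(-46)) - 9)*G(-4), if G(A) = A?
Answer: -52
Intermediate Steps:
((-24 - 1*(-46)) - 9)*G(-4) = ((-24 - 1*(-46)) - 9)*(-4) = ((-24 + 46) - 9)*(-4) = (22 - 9)*(-4) = 13*(-4) = -52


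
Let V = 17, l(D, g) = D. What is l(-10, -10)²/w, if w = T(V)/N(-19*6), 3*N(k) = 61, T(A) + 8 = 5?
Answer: -6100/9 ≈ -677.78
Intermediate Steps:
T(A) = -3 (T(A) = -8 + 5 = -3)
N(k) = 61/3 (N(k) = (⅓)*61 = 61/3)
w = -9/61 (w = -3/61/3 = -3*3/61 = -9/61 ≈ -0.14754)
l(-10, -10)²/w = (-10)²/(-9/61) = 100*(-61/9) = -6100/9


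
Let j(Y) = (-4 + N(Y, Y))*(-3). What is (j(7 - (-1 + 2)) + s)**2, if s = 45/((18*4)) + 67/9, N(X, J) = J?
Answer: 22201/5184 ≈ 4.2826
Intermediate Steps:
s = 581/72 (s = 45/72 + 67*(1/9) = 45*(1/72) + 67/9 = 5/8 + 67/9 = 581/72 ≈ 8.0694)
j(Y) = 12 - 3*Y (j(Y) = (-4 + Y)*(-3) = 12 - 3*Y)
(j(7 - (-1 + 2)) + s)**2 = ((12 - 3*(7 - (-1 + 2))) + 581/72)**2 = ((12 - 3*(7 - 1*1)) + 581/72)**2 = ((12 - 3*(7 - 1)) + 581/72)**2 = ((12 - 3*6) + 581/72)**2 = ((12 - 18) + 581/72)**2 = (-6 + 581/72)**2 = (149/72)**2 = 22201/5184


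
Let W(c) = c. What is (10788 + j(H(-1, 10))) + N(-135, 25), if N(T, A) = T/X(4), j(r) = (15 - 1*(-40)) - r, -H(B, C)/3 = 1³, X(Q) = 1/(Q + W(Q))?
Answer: 9766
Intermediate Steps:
X(Q) = 1/(2*Q) (X(Q) = 1/(Q + Q) = 1/(2*Q))
H(B, C) = -3 (H(B, C) = -3*1³ = -3*1 = -3)
j(r) = 55 - r (j(r) = (15 + 40) - r = 55 - r)
N(T, A) = 8*T (N(T, A) = T/(((½)/4)) = T/(((½)*(¼))) = T/(⅛) = T*8 = 8*T)
(10788 + j(H(-1, 10))) + N(-135, 25) = (10788 + (55 - 1*(-3))) + 8*(-135) = (10788 + (55 + 3)) - 1080 = (10788 + 58) - 1080 = 10846 - 1080 = 9766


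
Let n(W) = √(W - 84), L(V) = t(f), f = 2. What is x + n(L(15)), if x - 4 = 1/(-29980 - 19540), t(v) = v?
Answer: 198079/49520 + I*√82 ≈ 4.0 + 9.0554*I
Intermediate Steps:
L(V) = 2
n(W) = √(-84 + W)
x = 198079/49520 (x = 4 + 1/(-29980 - 19540) = 4 + 1/(-49520) = 4 - 1/49520 = 198079/49520 ≈ 4.0000)
x + n(L(15)) = 198079/49520 + √(-84 + 2) = 198079/49520 + √(-82) = 198079/49520 + I*√82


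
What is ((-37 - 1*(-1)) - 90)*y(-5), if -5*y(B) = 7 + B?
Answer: 252/5 ≈ 50.400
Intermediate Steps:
y(B) = -7/5 - B/5 (y(B) = -(7 + B)/5 = -7/5 - B/5)
((-37 - 1*(-1)) - 90)*y(-5) = ((-37 - 1*(-1)) - 90)*(-7/5 - ⅕*(-5)) = ((-37 + 1) - 90)*(-7/5 + 1) = (-36 - 90)*(-⅖) = -126*(-⅖) = 252/5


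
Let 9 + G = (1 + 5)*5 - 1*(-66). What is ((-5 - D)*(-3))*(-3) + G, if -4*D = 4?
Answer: 51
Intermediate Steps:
D = -1 (D = -1/4*4 = -1)
G = 87 (G = -9 + ((1 + 5)*5 - 1*(-66)) = -9 + (6*5 + 66) = -9 + (30 + 66) = -9 + 96 = 87)
((-5 - D)*(-3))*(-3) + G = ((-5 - 1*(-1))*(-3))*(-3) + 87 = ((-5 + 1)*(-3))*(-3) + 87 = -4*(-3)*(-3) + 87 = 12*(-3) + 87 = -36 + 87 = 51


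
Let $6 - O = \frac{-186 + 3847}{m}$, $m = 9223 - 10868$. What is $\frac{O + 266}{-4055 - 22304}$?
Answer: $- \frac{64443}{6194365} \approx -0.010403$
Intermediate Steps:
$m = -1645$ ($m = 9223 - 10868 = -1645$)
$O = \frac{1933}{235}$ ($O = 6 - \frac{-186 + 3847}{-1645} = 6 - 3661 \left(- \frac{1}{1645}\right) = 6 - - \frac{523}{235} = 6 + \frac{523}{235} = \frac{1933}{235} \approx 8.2255$)
$\frac{O + 266}{-4055 - 22304} = \frac{\frac{1933}{235} + 266}{-4055 - 22304} = \frac{64443}{235 \left(-26359\right)} = \frac{64443}{235} \left(- \frac{1}{26359}\right) = - \frac{64443}{6194365}$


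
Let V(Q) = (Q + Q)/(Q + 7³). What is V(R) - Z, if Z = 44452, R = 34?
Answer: -16758336/377 ≈ -44452.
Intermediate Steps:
V(Q) = 2*Q/(343 + Q) (V(Q) = (2*Q)/(Q + 343) = (2*Q)/(343 + Q) = 2*Q/(343 + Q))
V(R) - Z = 2*34/(343 + 34) - 1*44452 = 2*34/377 - 44452 = 2*34*(1/377) - 44452 = 68/377 - 44452 = -16758336/377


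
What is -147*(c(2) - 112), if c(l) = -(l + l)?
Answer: 17052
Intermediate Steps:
c(l) = -2*l
-147*(c(2) - 112) = -147*(-2*2 - 112) = -147*(-4 - 112) = -147*(-116) = 17052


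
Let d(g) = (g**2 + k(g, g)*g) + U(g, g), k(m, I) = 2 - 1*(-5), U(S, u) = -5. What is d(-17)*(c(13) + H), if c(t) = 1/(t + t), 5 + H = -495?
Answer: -2144835/26 ≈ -82494.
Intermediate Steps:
H = -500 (H = -5 - 495 = -500)
k(m, I) = 7 (k(m, I) = 2 + 5 = 7)
c(t) = 1/(2*t)
d(g) = -5 + g**2 + 7*g (d(g) = (g**2 + 7*g) - 5 = -5 + g**2 + 7*g)
d(-17)*(c(13) + H) = (-5 + (-17)**2 + 7*(-17))*((1/2)/13 - 500) = (-5 + 289 - 119)*((1/2)*(1/13) - 500) = 165*(1/26 - 500) = 165*(-12999/26) = -2144835/26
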